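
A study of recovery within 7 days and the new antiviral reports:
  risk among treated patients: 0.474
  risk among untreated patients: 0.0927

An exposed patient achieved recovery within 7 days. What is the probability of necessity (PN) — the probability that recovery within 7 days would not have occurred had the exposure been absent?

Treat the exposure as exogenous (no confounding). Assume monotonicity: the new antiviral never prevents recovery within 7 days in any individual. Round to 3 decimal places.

Let p₁ = 0.474, p₀ = 0.0927.
Under exogeneity and monotonicity, PN = (p₁ − p₀) / p₁.
PN = (0.474 − 0.0927) / 0.474 = 0.3813 / 0.474 ≈ 0.8044

PN ≈ 0.804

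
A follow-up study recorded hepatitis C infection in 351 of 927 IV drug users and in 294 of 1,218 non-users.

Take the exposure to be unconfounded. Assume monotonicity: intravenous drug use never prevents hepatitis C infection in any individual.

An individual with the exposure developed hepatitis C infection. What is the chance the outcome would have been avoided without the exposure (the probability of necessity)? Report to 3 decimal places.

PN ≈ 0.363

p₁ = P(outcome | exposed) = 351/927 = 0.37864
p₀ = P(outcome | unexposed) = 294/1218 = 0.24138
Under exogeneity and monotonicity, PN = (p₁ − p₀) / p₁.
PN = (0.37864 − 0.24138) / 0.37864 = 0.13726 / 0.37864 ≈ 0.3625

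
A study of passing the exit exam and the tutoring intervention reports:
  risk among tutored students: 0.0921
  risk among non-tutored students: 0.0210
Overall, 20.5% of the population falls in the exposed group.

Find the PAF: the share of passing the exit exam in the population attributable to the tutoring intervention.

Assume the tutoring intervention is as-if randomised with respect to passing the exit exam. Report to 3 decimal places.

Let p₁ = 0.0921, p₀ = 0.021.
Overall risk P(Y=1) = π·p₁ + (1−π)·p₀ = 0.205×0.0921 + 0.795×0.021 = 0.035575.
Under exogeneity, PAF = [P(Y=1) − p₀] / P(Y=1).
PAF = (0.035575 − 0.021) / 0.035575 ≈ 0.4097

PAF ≈ 0.410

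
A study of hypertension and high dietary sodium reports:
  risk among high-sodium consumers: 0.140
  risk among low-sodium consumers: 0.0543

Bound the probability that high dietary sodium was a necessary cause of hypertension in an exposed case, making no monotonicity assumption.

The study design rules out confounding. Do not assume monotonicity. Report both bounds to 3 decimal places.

Let p₁ = 0.14, p₀ = 0.0543.
Under exogeneity alone the bounds on PN are max{0,(p₁−p₀)/p₁} ≤ PN ≤ min{1,(1−p₀)/p₁}.
  lower = (p₁ − p₀)/p₁ = 0.0857 / 0.14 ≈ 0.6121
  upper = min{1, (1 − p₀)/p₁} = 0.9457 / 0.14 ≈ 6.7550 → capped at 1

0.612 ≤ PN ≤ 1.000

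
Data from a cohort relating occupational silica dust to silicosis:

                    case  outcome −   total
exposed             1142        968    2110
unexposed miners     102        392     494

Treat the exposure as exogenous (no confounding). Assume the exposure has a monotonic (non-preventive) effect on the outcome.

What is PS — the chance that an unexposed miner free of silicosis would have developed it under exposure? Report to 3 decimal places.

PS ≈ 0.422

p₁ = P(outcome | exposed) = 1142/2110 = 0.54123
p₀ = P(outcome | unexposed) = 102/494 = 0.20648
Under exogeneity and monotonicity, PS = (p₁ − p₀) / (1 − p₀).
PS = (0.54123 − 0.20648) / (1 − 0.20648) = 0.33475 / 0.79352 ≈ 0.4219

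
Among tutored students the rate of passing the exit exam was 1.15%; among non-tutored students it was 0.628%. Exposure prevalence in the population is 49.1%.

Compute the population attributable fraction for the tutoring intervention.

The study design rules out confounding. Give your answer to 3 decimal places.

p₁ = 0.0115, p₀ = 0.00628.
Overall risk P(Y=1) = π·p₁ + (1−π)·p₀ = 0.491×0.0115 + 0.509×0.00628 = 0.008843.
Under exogeneity, PAF = [P(Y=1) − p₀] / P(Y=1).
PAF = (0.008843 − 0.00628) / 0.008843 ≈ 0.2898

PAF ≈ 0.290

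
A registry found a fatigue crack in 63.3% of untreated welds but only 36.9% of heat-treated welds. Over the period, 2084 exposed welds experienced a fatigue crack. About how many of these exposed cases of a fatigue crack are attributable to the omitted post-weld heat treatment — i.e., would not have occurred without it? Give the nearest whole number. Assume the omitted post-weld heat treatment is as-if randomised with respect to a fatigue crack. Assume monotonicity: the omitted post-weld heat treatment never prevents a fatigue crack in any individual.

about 869 cases

p₁ = 0.633, p₀ = 0.369.
PN = (p₁ − p₀)/p₁ = (0.633 − 0.369) / 0.633 ≈ 0.41706.
Attributable cases ≈ PN × (exposed cases) = 0.41706 × 2084 ≈ 869.16.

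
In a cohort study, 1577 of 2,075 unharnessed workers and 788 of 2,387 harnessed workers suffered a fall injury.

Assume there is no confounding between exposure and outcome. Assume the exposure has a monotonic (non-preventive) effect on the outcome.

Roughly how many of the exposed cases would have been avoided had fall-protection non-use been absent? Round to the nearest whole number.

about 892 cases

p₁ = P(outcome | exposed) = 1577/2075 = 0.76
p₀ = P(outcome | unexposed) = 788/2387 = 0.33012
PN = (p₁ − p₀)/p₁ = (0.76 − 0.33012) / 0.76 ≈ 0.56563.
Attributable cases ≈ PN × (exposed cases) = 0.56563 × 1577 ≈ 892.00.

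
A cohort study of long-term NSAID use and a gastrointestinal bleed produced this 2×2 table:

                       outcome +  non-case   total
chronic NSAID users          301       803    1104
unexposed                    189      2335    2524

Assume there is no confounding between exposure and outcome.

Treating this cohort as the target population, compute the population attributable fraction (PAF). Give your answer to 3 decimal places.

p₁ = P(outcome | exposed) = 301/1104 = 0.27264
p₀ = P(outcome | unexposed) = 189/2524 = 0.074881
Exposure prevalence π = 1104/3628 = 0.3043; overall risk P(Y=1) = 0.13506.
Under exogeneity, PAF = [P(Y=1) − p₀]/P(Y=1).
PAF = (0.13506 − 0.074881) / 0.13506 ≈ 0.4456

PAF ≈ 0.446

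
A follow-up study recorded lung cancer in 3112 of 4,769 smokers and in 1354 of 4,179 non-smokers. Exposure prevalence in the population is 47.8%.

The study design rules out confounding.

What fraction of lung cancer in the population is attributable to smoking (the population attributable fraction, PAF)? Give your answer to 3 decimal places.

p₁ = P(outcome | exposed) = 3112/4769 = 0.65255
p₀ = P(outcome | unexposed) = 1354/4179 = 0.324
Overall risk P(Y=1) = π·p₁ + (1−π)·p₀ = 0.478×0.65255 + 0.522×0.324 = 0.48105.
Under exogeneity, PAF = [P(Y=1) − p₀] / P(Y=1).
PAF = (0.48105 − 0.324) / 0.48105 ≈ 0.3265

PAF ≈ 0.326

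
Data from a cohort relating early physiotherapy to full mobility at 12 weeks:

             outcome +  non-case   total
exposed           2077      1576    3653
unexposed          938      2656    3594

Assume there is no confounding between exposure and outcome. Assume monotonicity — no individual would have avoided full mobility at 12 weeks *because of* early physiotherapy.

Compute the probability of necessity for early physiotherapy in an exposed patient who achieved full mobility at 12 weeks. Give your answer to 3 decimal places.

p₁ = P(outcome | exposed) = 2077/3653 = 0.56857
p₀ = P(outcome | unexposed) = 938/3594 = 0.26099
Under exogeneity and monotonicity, PN = (p₁ − p₀)/p₁.
PN = (0.56857 − 0.26099) / 0.56857 ≈ 0.5410

PN ≈ 0.541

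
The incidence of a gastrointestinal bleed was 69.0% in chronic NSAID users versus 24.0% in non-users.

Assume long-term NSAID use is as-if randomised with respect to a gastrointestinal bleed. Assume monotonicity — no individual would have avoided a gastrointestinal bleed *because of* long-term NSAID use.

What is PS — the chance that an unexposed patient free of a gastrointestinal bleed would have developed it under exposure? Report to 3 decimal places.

PS ≈ 0.592

p₁ = 0.69, p₀ = 0.24.
Under exogeneity and monotonicity, PS = (p₁ − p₀) / (1 − p₀).
PS = (0.69 − 0.24) / (1 − 0.24) = 0.45 / 0.76 ≈ 0.5921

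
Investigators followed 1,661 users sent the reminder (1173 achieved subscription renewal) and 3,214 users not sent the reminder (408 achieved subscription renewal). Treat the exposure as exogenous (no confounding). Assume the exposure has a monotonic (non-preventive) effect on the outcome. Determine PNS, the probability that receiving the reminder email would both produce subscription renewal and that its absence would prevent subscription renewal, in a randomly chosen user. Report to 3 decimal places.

p₁ = P(outcome | exposed) = 1173/1661 = 0.7062
p₀ = P(outcome | unexposed) = 408/3214 = 0.12694
Under exogeneity and monotonicity, PNS = p₁ − p₀.
PNS = 0.7062 − 0.12694 = 0.57926

PNS ≈ 0.579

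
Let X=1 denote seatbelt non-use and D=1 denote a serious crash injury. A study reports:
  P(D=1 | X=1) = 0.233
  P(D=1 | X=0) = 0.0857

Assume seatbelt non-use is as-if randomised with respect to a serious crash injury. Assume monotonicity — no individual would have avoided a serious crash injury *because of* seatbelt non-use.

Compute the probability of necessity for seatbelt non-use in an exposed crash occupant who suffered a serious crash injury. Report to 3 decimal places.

Let p₁ = 0.233, p₀ = 0.0857.
Under exogeneity and monotonicity, PN = (p₁ − p₀) / p₁.
PN = (0.233 − 0.0857) / 0.233 = 0.1473 / 0.233 ≈ 0.6322

PN ≈ 0.632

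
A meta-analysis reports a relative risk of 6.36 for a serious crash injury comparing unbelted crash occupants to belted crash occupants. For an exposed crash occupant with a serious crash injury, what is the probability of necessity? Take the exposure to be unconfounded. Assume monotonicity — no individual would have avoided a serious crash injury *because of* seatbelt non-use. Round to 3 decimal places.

PN ≈ 0.843

Under exogeneity and monotonicity, PN = (RR − 1) / RR = 1 − 1/RR.
PN = (6.36 − 1) / 6.36 = 5.36 / 6.36 ≈ 0.8428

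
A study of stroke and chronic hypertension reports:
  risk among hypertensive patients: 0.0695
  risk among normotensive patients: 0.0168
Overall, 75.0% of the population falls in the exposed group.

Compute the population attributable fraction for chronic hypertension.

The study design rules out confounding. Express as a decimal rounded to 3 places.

Let p₁ = 0.0695, p₀ = 0.0168.
Overall risk P(Y=1) = π·p₁ + (1−π)·p₀ = 0.75×0.0695 + 0.25×0.0168 = 0.056325.
Under exogeneity, PAF = [P(Y=1) − p₀] / P(Y=1).
PAF = (0.056325 − 0.0168) / 0.056325 ≈ 0.7017

PAF ≈ 0.702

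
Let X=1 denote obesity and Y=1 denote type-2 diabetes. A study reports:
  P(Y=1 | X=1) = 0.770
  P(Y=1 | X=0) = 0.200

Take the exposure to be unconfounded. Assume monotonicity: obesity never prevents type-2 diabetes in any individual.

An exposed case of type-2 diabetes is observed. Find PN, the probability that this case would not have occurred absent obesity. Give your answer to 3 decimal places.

Let p₁ = 0.77, p₀ = 0.2.
Under exogeneity and monotonicity, PN = (p₁ − p₀) / p₁.
PN = (0.77 − 0.2) / 0.77 = 0.57 / 0.77 ≈ 0.7403

PN ≈ 0.740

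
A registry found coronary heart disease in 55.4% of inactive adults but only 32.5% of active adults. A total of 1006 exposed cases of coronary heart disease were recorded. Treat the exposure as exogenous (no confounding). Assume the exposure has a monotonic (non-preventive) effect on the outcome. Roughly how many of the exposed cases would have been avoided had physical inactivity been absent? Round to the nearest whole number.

p₁ = 0.554, p₀ = 0.325.
PN = (p₁ − p₀)/p₁ = (0.554 − 0.325) / 0.554 ≈ 0.41336.
Attributable cases ≈ PN × (exposed cases) = 0.41336 × 1006 ≈ 415.84.

about 416 cases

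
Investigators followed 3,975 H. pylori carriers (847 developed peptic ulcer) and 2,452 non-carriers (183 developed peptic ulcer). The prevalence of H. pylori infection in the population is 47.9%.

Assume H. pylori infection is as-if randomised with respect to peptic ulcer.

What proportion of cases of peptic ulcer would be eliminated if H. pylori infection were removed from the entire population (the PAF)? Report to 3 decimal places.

PAF ≈ 0.471

p₁ = P(outcome | exposed) = 847/3975 = 0.21308
p₀ = P(outcome | unexposed) = 183/2452 = 0.074633
Overall risk P(Y=1) = π·p₁ + (1−π)·p₀ = 0.479×0.21308 + 0.521×0.074633 = 0.14095.
Under exogeneity, PAF = [P(Y=1) − p₀] / P(Y=1).
PAF = (0.14095 − 0.074633) / 0.14095 ≈ 0.4705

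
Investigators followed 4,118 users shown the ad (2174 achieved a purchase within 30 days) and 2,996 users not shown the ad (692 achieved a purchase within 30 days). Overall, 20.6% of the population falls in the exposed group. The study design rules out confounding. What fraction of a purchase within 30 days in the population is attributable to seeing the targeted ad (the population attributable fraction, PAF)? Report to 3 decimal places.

PAF ≈ 0.209

p₁ = P(outcome | exposed) = 2174/4118 = 0.52793
p₀ = P(outcome | unexposed) = 692/2996 = 0.23097
Overall risk P(Y=1) = π·p₁ + (1−π)·p₀ = 0.206×0.52793 + 0.794×0.23097 = 0.29215.
Under exogeneity, PAF = [P(Y=1) − p₀] / P(Y=1).
PAF = (0.29215 − 0.23097) / 0.29215 ≈ 0.2094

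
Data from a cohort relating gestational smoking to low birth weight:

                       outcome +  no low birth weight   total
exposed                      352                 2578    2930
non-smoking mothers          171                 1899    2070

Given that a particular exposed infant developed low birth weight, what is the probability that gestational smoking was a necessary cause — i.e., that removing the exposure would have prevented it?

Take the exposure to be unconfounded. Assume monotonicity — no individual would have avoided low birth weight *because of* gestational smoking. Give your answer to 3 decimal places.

PN ≈ 0.312

p₁ = P(outcome | exposed) = 352/2930 = 0.12014
p₀ = P(outcome | unexposed) = 171/2070 = 0.082609
Under exogeneity and monotonicity, PN = (p₁ − p₀) / p₁.
PN = (0.12014 − 0.082609) / 0.12014 = 0.037528 / 0.12014 ≈ 0.3124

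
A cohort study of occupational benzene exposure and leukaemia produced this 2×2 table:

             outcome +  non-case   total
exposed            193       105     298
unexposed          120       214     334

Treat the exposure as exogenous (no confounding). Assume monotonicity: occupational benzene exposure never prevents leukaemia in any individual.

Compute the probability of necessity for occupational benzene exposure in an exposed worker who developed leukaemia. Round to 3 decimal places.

p₁ = P(outcome | exposed) = 193/298 = 0.64765
p₀ = P(outcome | unexposed) = 120/334 = 0.35928
Under exogeneity and monotonicity, PN = (p₁ − p₀) / p₁.
PN = (0.64765 − 0.35928) / 0.64765 = 0.28837 / 0.64765 ≈ 0.4453

PN ≈ 0.445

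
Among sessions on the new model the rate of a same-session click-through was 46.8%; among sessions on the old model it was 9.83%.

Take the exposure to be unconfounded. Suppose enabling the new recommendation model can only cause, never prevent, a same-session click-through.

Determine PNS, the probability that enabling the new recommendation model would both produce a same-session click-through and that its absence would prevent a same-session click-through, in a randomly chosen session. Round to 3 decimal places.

p₁ = 0.468, p₀ = 0.0983.
Under exogeneity and monotonicity, PNS = p₁ − p₀.
PNS = 0.468 − 0.0983 = 0.3697

PNS ≈ 0.370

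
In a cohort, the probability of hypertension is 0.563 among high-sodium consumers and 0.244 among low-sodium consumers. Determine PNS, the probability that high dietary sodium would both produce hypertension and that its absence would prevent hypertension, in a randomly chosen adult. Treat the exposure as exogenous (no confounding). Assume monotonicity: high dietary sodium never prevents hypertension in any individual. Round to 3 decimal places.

Let p₁ = 0.563, p₀ = 0.244.
Under exogeneity and monotonicity, PNS = p₁ − p₀.
PNS = 0.563 − 0.244 = 0.319

PNS ≈ 0.319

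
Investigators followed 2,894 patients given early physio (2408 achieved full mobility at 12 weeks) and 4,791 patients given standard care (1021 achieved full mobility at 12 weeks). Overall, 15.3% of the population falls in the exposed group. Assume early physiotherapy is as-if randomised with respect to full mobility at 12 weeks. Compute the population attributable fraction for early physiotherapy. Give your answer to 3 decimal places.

p₁ = P(outcome | exposed) = 2408/2894 = 0.83207
p₀ = P(outcome | unexposed) = 1021/4791 = 0.21311
Overall risk P(Y=1) = π·p₁ + (1−π)·p₀ = 0.153×0.83207 + 0.847×0.21311 = 0.30781.
Under exogeneity, PAF = [P(Y=1) − p₀] / P(Y=1).
PAF = (0.30781 − 0.21311) / 0.30781 ≈ 0.3077

PAF ≈ 0.308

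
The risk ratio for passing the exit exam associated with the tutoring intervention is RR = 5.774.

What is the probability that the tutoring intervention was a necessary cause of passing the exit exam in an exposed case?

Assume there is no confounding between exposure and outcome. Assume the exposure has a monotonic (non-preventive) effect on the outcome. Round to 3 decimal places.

Under exogeneity and monotonicity, PN = (RR − 1) / RR = 1 − 1/RR.
PN = (5.774 − 1) / 5.774 = 4.774 / 5.774 ≈ 0.8268

PN ≈ 0.827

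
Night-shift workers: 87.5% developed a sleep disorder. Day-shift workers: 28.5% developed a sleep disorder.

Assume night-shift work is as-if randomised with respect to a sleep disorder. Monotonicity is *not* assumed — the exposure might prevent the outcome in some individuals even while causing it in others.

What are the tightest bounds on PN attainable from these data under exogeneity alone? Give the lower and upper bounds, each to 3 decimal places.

p₁ = 0.875, p₀ = 0.285.
Under exogeneity alone the bounds on PN are max{0,(p₁−p₀)/p₁} ≤ PN ≤ min{1,(1−p₀)/p₁}.
  lower = (p₁ − p₀)/p₁ = 0.59 / 0.875 ≈ 0.6743
  upper = min{1, (1 − p₀)/p₁} = 0.715 / 0.875 ≈ 0.8171

0.674 ≤ PN ≤ 0.817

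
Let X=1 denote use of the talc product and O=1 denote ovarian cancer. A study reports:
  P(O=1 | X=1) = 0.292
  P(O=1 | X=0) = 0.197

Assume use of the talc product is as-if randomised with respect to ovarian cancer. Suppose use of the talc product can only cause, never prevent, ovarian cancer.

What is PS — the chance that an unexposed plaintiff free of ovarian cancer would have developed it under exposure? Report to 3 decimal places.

PS ≈ 0.118

Let p₁ = 0.292, p₀ = 0.197.
Under exogeneity and monotonicity, PS = (p₁ − p₀) / (1 − p₀).
PS = (0.292 − 0.197) / (1 − 0.197) = 0.095 / 0.803 ≈ 0.1183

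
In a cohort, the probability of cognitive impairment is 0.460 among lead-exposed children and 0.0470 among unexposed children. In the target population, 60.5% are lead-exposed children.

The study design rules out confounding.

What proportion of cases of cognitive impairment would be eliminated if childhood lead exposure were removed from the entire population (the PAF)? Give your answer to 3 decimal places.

PAF ≈ 0.842

Let p₁ = 0.46, p₀ = 0.047.
Overall risk P(Y=1) = π·p₁ + (1−π)·p₀ = 0.605×0.46 + 0.395×0.047 = 0.29686.
Under exogeneity, PAF = [P(Y=1) − p₀] / P(Y=1).
PAF = (0.29686 − 0.047) / 0.29686 ≈ 0.8417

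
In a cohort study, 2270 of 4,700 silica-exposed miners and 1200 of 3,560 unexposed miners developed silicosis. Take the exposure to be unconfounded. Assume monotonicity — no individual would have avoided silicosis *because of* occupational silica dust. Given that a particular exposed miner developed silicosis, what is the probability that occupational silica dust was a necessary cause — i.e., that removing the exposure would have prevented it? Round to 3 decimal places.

PN ≈ 0.302

p₁ = P(outcome | exposed) = 2270/4700 = 0.48298
p₀ = P(outcome | unexposed) = 1200/3560 = 0.33708
Under exogeneity and monotonicity, PN = (p₁ − p₀) / p₁.
PN = (0.48298 − 0.33708) / 0.48298 = 0.1459 / 0.48298 ≈ 0.3021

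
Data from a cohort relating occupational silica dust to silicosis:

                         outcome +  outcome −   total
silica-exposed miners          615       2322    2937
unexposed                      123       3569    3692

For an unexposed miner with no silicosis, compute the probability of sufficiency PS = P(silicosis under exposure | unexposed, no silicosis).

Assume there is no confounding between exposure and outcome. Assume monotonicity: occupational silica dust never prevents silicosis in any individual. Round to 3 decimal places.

PS ≈ 0.182

p₁ = P(outcome | exposed) = 615/2937 = 0.2094
p₀ = P(outcome | unexposed) = 123/3692 = 0.033315
Under exogeneity and monotonicity, PS = (p₁ − p₀)/(1 − p₀).
PS = (0.2094 − 0.033315) / 0.96668 ≈ 0.1822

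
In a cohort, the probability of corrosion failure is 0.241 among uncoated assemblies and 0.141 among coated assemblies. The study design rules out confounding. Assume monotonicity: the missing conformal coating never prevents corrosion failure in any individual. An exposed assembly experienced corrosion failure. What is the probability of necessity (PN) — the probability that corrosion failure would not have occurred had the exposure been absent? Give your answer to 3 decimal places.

Let p₁ = 0.241, p₀ = 0.141.
Under exogeneity and monotonicity, PN = (p₁ − p₀) / p₁.
PN = (0.241 − 0.141) / 0.241 = 0.1 / 0.241 ≈ 0.4149

PN ≈ 0.415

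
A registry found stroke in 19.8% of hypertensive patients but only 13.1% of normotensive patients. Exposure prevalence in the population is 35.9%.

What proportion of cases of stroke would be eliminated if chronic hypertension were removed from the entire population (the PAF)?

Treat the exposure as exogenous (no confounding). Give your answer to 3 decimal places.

p₁ = 0.198, p₀ = 0.131.
Overall risk P(Y=1) = π·p₁ + (1−π)·p₀ = 0.359×0.198 + 0.641×0.131 = 0.15505.
Under exogeneity, PAF = [P(Y=1) − p₀] / P(Y=1).
PAF = (0.15505 − 0.131) / 0.15505 ≈ 0.1551

PAF ≈ 0.155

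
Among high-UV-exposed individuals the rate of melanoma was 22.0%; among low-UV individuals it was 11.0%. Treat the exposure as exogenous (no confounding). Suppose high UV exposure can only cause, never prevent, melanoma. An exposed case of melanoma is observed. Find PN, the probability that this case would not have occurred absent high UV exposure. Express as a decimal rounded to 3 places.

PN ≈ 0.500

p₁ = 0.22, p₀ = 0.11.
Under exogeneity and monotonicity, PN = (p₁ − p₀) / p₁.
PN = (0.22 − 0.11) / 0.22 = 0.11 / 0.22 ≈ 0.5000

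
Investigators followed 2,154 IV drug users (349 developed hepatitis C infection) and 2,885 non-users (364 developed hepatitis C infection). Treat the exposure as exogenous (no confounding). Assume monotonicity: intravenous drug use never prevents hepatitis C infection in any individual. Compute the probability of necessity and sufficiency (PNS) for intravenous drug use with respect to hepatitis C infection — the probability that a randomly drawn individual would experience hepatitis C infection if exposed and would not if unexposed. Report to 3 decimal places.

p₁ = P(outcome | exposed) = 349/2154 = 0.16202
p₀ = P(outcome | unexposed) = 364/2885 = 0.12617
Under exogeneity and monotonicity, PNS = p₁ − p₀.
PNS = 0.16202 − 0.12617 = 0.035854

PNS ≈ 0.036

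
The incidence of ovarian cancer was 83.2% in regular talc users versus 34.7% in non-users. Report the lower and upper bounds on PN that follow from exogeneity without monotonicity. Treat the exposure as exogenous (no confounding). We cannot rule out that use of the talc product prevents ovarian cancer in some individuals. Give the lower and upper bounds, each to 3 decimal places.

0.583 ≤ PN ≤ 0.785

p₁ = 0.832, p₀ = 0.347.
Under exogeneity alone the bounds on PN are max{0,(p₁−p₀)/p₁} ≤ PN ≤ min{1,(1−p₀)/p₁}.
  lower = (p₁ − p₀)/p₁ = 0.485 / 0.832 ≈ 0.5829
  upper = min{1, (1 − p₀)/p₁} = 0.653 / 0.832 ≈ 0.7849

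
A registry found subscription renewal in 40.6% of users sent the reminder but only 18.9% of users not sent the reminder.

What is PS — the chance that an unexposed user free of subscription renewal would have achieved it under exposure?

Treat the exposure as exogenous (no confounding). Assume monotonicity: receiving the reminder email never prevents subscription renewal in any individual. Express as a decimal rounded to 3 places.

PS ≈ 0.268

p₁ = 0.406, p₀ = 0.189.
Under exogeneity and monotonicity, PS = (p₁ − p₀) / (1 − p₀).
PS = (0.406 − 0.189) / (1 − 0.189) = 0.217 / 0.811 ≈ 0.2676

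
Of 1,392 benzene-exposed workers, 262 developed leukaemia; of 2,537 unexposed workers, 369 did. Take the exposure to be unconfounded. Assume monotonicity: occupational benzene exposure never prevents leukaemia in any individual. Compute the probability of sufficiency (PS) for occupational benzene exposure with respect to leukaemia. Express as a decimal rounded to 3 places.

p₁ = P(outcome | exposed) = 262/1392 = 0.18822
p₀ = P(outcome | unexposed) = 369/2537 = 0.14545
Under exogeneity and monotonicity, PS = (p₁ − p₀) / (1 − p₀).
PS = (0.18822 − 0.14545) / (1 − 0.14545) = 0.042771 / 0.85455 ≈ 0.0501

PS ≈ 0.050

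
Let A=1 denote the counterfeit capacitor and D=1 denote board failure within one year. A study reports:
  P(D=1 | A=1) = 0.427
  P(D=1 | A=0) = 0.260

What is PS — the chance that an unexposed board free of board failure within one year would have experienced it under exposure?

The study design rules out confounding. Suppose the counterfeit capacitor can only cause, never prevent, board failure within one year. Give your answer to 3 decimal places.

PS ≈ 0.226

Let p₁ = 0.427, p₀ = 0.26.
Under exogeneity and monotonicity, PS = (p₁ − p₀) / (1 − p₀).
PS = (0.427 − 0.26) / (1 − 0.26) = 0.167 / 0.74 ≈ 0.2257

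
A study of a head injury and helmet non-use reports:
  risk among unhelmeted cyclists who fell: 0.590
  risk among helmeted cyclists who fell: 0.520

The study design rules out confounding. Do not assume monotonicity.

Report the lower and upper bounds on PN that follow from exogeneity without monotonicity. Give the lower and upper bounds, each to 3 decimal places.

0.119 ≤ PN ≤ 0.814

Let p₁ = 0.59, p₀ = 0.52.
Under exogeneity alone the bounds on PN are max{0,(p₁−p₀)/p₁} ≤ PN ≤ min{1,(1−p₀)/p₁}.
  lower = (p₁ − p₀)/p₁ = 0.07 / 0.59 ≈ 0.1186
  upper = min{1, (1 − p₀)/p₁} = 0.48 / 0.59 ≈ 0.8136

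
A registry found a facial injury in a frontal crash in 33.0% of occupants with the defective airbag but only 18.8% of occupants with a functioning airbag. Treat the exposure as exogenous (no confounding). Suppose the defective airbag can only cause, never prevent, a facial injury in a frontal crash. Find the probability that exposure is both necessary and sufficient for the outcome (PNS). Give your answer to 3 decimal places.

p₁ = 0.33, p₀ = 0.188.
Under exogeneity and monotonicity, PNS = p₁ − p₀.
PNS = 0.33 − 0.188 = 0.142

PNS ≈ 0.142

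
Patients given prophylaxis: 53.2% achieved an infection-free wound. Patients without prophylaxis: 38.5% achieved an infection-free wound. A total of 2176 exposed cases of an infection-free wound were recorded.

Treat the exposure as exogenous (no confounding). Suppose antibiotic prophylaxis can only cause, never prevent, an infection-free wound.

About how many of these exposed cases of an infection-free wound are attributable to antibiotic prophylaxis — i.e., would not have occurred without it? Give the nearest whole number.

p₁ = 0.532, p₀ = 0.385.
PN = (p₁ − p₀)/p₁ = (0.532 − 0.385) / 0.532 ≈ 0.27632.
Attributable cases ≈ PN × (exposed cases) = 0.27632 × 2176 ≈ 601.26.

about 601 cases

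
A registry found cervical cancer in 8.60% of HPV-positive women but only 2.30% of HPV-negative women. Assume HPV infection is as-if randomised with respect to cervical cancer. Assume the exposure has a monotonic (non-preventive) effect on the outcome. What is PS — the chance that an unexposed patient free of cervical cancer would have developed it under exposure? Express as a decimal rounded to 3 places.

p₁ = 0.086, p₀ = 0.023.
Under exogeneity and monotonicity, PS = (p₁ − p₀) / (1 − p₀).
PS = (0.086 − 0.023) / (1 − 0.023) = 0.063 / 0.977 ≈ 0.0645

PS ≈ 0.064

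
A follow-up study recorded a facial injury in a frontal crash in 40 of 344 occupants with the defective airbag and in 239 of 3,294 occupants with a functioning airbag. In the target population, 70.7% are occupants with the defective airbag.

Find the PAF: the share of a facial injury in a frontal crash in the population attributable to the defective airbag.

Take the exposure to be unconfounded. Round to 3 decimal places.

PAF ≈ 0.299

p₁ = P(outcome | exposed) = 40/344 = 0.11628
p₀ = P(outcome | unexposed) = 239/3294 = 0.072556
Overall risk P(Y=1) = π·p₁ + (1−π)·p₀ = 0.707×0.11628 + 0.293×0.072556 = 0.10347.
Under exogeneity, PAF = [P(Y=1) − p₀] / P(Y=1).
PAF = (0.10347 − 0.072556) / 0.10347 ≈ 0.2988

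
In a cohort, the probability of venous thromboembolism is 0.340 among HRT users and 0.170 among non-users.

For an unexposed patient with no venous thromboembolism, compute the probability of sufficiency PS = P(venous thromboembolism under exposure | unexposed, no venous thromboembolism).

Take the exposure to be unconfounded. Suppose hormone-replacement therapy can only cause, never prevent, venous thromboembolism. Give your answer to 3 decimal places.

Let p₁ = 0.34, p₀ = 0.17.
Under exogeneity and monotonicity, PS = (p₁ − p₀) / (1 − p₀).
PS = (0.34 − 0.17) / (1 − 0.17) = 0.17 / 0.83 ≈ 0.2048

PS ≈ 0.205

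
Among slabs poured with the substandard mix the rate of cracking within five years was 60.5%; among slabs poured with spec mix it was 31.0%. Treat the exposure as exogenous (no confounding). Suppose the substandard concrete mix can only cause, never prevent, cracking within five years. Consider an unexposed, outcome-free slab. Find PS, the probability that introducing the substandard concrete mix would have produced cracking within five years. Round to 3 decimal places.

p₁ = 0.605, p₀ = 0.31.
Under exogeneity and monotonicity, PS = (p₁ − p₀) / (1 − p₀).
PS = (0.605 − 0.31) / (1 − 0.31) = 0.295 / 0.69 ≈ 0.4275

PS ≈ 0.428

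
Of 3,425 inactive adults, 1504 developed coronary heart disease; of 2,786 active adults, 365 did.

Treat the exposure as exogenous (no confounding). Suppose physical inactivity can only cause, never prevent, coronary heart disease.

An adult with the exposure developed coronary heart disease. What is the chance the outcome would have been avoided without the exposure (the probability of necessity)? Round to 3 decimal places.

PN ≈ 0.702

p₁ = P(outcome | exposed) = 1504/3425 = 0.43912
p₀ = P(outcome | unexposed) = 365/2786 = 0.13101
Under exogeneity and monotonicity, PN = (p₁ − p₀) / p₁.
PN = (0.43912 − 0.13101) / 0.43912 = 0.30811 / 0.43912 ≈ 0.7017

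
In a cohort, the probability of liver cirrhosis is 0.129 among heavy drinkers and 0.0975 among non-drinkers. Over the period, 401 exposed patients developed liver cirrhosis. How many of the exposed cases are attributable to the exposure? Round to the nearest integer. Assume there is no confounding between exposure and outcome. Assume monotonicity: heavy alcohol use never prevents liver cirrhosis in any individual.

Let p₁ = 0.129, p₀ = 0.0975.
PN = (p₁ − p₀)/p₁ = (0.129 − 0.0975) / 0.129 ≈ 0.24419.
Attributable cases ≈ PN × (exposed cases) = 0.24419 × 401 ≈ 97.92.

about 98 cases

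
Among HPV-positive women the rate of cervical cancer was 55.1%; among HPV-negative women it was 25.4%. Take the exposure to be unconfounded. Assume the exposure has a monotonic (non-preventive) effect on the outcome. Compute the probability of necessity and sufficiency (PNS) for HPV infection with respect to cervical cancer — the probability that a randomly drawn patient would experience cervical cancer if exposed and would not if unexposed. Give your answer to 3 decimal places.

p₁ = 0.551, p₀ = 0.254.
Under exogeneity and monotonicity, PNS = p₁ − p₀.
PNS = 0.551 − 0.254 = 0.297

PNS ≈ 0.297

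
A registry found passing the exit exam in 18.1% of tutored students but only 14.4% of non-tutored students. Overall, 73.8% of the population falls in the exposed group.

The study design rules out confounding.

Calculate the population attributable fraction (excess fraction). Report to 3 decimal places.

p₁ = 0.181, p₀ = 0.144.
Overall risk P(Y=1) = π·p₁ + (1−π)·p₀ = 0.738×0.181 + 0.262×0.144 = 0.17131.
Under exogeneity, PAF = [P(Y=1) − p₀] / P(Y=1).
PAF = (0.17131 − 0.144) / 0.17131 ≈ 0.1594

PAF ≈ 0.159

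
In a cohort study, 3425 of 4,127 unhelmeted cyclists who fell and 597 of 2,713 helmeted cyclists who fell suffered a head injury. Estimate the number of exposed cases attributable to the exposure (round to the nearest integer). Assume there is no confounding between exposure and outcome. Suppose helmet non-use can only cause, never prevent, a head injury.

about 2517 cases

p₁ = P(outcome | exposed) = 3425/4127 = 0.8299
p₀ = P(outcome | unexposed) = 597/2713 = 0.22005
PN = (p₁ − p₀)/p₁ = (0.8299 − 0.22005) / 0.8299 ≈ 0.73485.
Attributable cases ≈ PN × (exposed cases) = 0.73485 × 3425 ≈ 2516.85.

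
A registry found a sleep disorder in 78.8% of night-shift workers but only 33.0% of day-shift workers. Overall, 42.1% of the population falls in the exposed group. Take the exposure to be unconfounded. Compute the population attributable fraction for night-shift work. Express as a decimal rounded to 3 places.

p₁ = 0.788, p₀ = 0.33.
Overall risk P(Y=1) = π·p₁ + (1−π)·p₀ = 0.421×0.788 + 0.579×0.33 = 0.52282.
Under exogeneity, PAF = [P(Y=1) − p₀] / P(Y=1).
PAF = (0.52282 − 0.33) / 0.52282 ≈ 0.3688

PAF ≈ 0.369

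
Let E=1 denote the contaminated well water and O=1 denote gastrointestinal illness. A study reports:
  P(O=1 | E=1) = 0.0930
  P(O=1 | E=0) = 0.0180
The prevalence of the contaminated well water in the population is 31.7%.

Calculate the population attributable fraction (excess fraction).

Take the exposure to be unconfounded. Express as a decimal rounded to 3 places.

Let p₁ = 0.093, p₀ = 0.018.
Overall risk P(Y=1) = π·p₁ + (1−π)·p₀ = 0.317×0.093 + 0.683×0.018 = 0.041775.
Under exogeneity, PAF = [P(Y=1) − p₀] / P(Y=1).
PAF = (0.041775 − 0.018) / 0.041775 ≈ 0.5691

PAF ≈ 0.569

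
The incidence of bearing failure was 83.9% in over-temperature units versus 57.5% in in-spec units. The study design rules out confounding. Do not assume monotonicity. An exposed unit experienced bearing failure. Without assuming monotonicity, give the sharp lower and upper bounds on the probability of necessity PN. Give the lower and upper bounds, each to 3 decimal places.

p₁ = 0.839, p₀ = 0.575.
Under exogeneity alone the bounds on PN are max{0,(p₁−p₀)/p₁} ≤ PN ≤ min{1,(1−p₀)/p₁}.
  lower = (p₁ − p₀)/p₁ = 0.264 / 0.839 ≈ 0.3147
  upper = min{1, (1 − p₀)/p₁} = 0.425 / 0.839 ≈ 0.5066

0.315 ≤ PN ≤ 0.507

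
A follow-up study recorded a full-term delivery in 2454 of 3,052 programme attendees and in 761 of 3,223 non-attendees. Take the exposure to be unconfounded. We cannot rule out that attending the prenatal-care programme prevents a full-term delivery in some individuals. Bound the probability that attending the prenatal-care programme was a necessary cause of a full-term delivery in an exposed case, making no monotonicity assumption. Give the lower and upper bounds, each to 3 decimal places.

0.706 ≤ PN ≤ 0.950

p₁ = P(outcome | exposed) = 2454/3052 = 0.80406
p₀ = P(outcome | unexposed) = 761/3223 = 0.23612
Under exogeneity alone the bounds on PN are max{0,(p₁−p₀)/p₁} ≤ PN ≤ min{1,(1−p₀)/p₁}.
  lower = (p₁ − p₀)/p₁ = 0.56795 / 0.80406 ≈ 0.7063
  upper = min{1, (1 − p₀)/p₁} = 0.76388 / 0.80406 ≈ 0.9500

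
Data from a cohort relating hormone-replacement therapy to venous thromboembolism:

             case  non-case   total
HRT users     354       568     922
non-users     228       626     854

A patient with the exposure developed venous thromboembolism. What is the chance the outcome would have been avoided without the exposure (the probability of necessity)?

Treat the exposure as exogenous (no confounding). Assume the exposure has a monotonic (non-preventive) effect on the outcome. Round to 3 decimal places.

p₁ = P(outcome | exposed) = 354/922 = 0.38395
p₀ = P(outcome | unexposed) = 228/854 = 0.26698
Under exogeneity and monotonicity, PN = (p₁ − p₀)/p₁.
PN = (0.38395 − 0.26698) / 0.38395 ≈ 0.3046

PN ≈ 0.305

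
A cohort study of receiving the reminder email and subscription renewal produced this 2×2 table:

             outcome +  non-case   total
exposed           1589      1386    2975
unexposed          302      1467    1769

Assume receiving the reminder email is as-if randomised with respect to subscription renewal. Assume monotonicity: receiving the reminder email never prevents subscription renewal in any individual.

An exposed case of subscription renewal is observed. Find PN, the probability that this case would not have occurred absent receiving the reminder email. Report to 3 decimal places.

p₁ = P(outcome | exposed) = 1589/2975 = 0.53412
p₀ = P(outcome | unexposed) = 302/1769 = 0.17072
Under exogeneity and monotonicity, PN = (p₁ − p₀) / p₁.
PN = (0.53412 − 0.17072) / 0.53412 = 0.3634 / 0.53412 ≈ 0.6804

PN ≈ 0.680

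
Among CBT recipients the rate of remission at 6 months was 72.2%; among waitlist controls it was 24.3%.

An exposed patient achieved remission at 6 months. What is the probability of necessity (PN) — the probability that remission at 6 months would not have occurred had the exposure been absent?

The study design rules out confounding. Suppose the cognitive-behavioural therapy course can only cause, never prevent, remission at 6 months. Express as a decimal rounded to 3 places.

PN ≈ 0.663

p₁ = 0.722, p₀ = 0.243.
Under exogeneity and monotonicity, PN = (p₁ − p₀) / p₁.
PN = (0.722 − 0.243) / 0.722 = 0.479 / 0.722 ≈ 0.6634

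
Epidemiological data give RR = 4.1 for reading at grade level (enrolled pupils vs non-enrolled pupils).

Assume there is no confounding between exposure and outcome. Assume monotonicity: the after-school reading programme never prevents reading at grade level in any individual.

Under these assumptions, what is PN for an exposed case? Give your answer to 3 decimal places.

Under exogeneity and monotonicity, PN = (RR − 1) / RR = 1 − 1/RR.
PN = (4.1 − 1) / 4.1 = 3.1 / 4.1 ≈ 0.7561

PN ≈ 0.756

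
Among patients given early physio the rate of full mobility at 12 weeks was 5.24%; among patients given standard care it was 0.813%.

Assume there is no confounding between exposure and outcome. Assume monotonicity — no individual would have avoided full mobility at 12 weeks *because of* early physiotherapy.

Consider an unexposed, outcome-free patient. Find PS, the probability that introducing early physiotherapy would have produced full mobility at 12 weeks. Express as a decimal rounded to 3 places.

p₁ = 0.0524, p₀ = 0.00813.
Under exogeneity and monotonicity, PS = (p₁ − p₀) / (1 − p₀).
PS = (0.0524 − 0.00813) / (1 − 0.00813) = 0.04427 / 0.99187 ≈ 0.0446

PS ≈ 0.045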